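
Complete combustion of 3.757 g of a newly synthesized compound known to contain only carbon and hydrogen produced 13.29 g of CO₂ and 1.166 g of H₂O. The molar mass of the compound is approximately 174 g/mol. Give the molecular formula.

mol C = 13.29 g CO₂ ÷ 44.009 g/mol = 0.30198 mol
mol H = 2 × 1.166 g H₂O ÷ 18.015 g/mol = 0.12945 mol
Divide by the smallest (0.12945 mol): C 2.333, H 1.000
Multiplying each by 3 gives whole numbers: C 7.00, H 3.00
Empirical formula: C7H3
Empirical-formula mass = 87.10 g/mol; 174 ÷ 87.10 ≈ 2, so the molecular formula is C14H6.

C14H6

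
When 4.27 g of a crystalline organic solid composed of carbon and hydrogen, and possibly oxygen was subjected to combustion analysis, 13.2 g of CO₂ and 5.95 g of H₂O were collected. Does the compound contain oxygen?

mol C = 13.2 g CO₂ ÷ 44.009 g/mol = 0.2999 mol
mol H = 2 × 5.95 g H₂O ÷ 18.015 g/mol = 0.6606 mol
C and H together account for 4.268 g — essentially the entire 4.27 g sample — so the compound contains no oxygen.

no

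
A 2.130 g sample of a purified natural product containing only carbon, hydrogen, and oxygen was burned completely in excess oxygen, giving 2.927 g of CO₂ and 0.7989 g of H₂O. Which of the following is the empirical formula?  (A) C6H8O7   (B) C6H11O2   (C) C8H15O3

(A) C6H8O7

mol C = 2.927 g CO₂ ÷ 44.009 g/mol = 0.066509 mol
mol H = 2 × 0.7989 g H₂O ÷ 18.015 g/mol = 0.088693 mol
mass O = 2.130 − (0.79884 + 0.089402) = 1.2418 g → mol O = 1.2418 ÷ 15.999 = 0.077615 mol
Divide by the smallest (0.066509 mol): C 1.000, H 1.334, O 1.167
Multiplying each by 6 gives whole numbers: C 6.00, H 8.00, O 7.00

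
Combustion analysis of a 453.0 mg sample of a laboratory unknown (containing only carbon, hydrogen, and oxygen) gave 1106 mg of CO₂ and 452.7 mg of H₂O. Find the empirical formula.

C4H8O

mol C = 1.106 g CO₂ ÷ 44.009 g/mol = 0.025131 mol
mol H = 2 × 0.4527 g H₂O ÷ 18.015 g/mol = 0.050258 mol
mass O = 0.4530 − (0.30185 + 0.050660) = 0.10049 g → mol O = 0.10049 ÷ 15.999 = 0.0062809 mol
Divide by the smallest (0.0062809 mol): C 4.001, H 8.002, O 1.000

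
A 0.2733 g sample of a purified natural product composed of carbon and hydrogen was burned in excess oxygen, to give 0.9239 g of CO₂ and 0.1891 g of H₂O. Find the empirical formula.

mol C = 0.9239 g CO₂ ÷ 44.009 g/mol = 0.020993 mol
mol H = 2 × 0.1891 g H₂O ÷ 18.015 g/mol = 0.020994 mol
Divide by the smallest (0.020993 mol): C 1.000, H 1.000

CH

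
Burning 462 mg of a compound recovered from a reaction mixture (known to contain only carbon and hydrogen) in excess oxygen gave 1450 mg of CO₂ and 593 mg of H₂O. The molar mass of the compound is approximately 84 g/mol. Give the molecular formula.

C6H12

mol C = 1.45 g CO₂ ÷ 44.009 g/mol = 0.03295 mol
mol H = 2 × 0.593 g H₂O ÷ 18.015 g/mol = 0.06583 mol
Divide by the smallest (0.03295 mol): C 1.000, H 1.998
Empirical formula: CH2
Empirical-formula mass = 14.03 g/mol; 84 ÷ 14.03 ≈ 6, so the molecular formula is C6H12.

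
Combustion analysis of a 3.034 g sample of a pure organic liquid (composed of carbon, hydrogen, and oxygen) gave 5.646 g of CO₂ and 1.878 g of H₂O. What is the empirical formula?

C8H13O5

mol C = 5.646 g CO₂ ÷ 44.009 g/mol = 0.12829 mol
mol H = 2 × 1.878 g H₂O ÷ 18.015 g/mol = 0.20849 mol
mass O = 3.034 − (1.5409 + 0.21016) = 1.2829 g → mol O = 1.2829 ÷ 15.999 = 0.080188 mol
Divide by the smallest (0.080188 mol): C 1.600, H 2.600, O 1.000
Multiplying each by 5 gives whole numbers: C 8.00, H 13.00, O 5.00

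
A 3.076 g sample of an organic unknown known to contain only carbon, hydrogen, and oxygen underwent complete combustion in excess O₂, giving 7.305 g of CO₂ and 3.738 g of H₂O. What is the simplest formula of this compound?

mol C = 7.305 g CO₂ ÷ 44.009 g/mol = 0.16599 mol
mol H = 2 × 3.738 g H₂O ÷ 18.015 g/mol = 0.41499 mol
mass O = 3.076 − (1.9937 + 0.41831) = 0.66400 g → mol O = 0.66400 ÷ 15.999 = 0.041503 mol
Divide by the smallest (0.041503 mol): C 3.999, H 9.999, O 1.000

C4H10O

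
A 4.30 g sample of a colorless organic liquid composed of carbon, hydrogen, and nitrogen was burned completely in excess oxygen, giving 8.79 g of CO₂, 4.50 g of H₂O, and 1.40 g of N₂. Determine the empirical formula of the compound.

mol C = 8.79 g CO₂ ÷ 44.009 g/mol = 0.1997 mol
mol H = 2 × 4.50 g H₂O ÷ 18.015 g/mol = 0.4996 mol
mol N = 2 × 1.40 g N₂ ÷ 28.014 g/mol = 0.09995 mol
Divide by the smallest (0.09995 mol): C 1.998, H 4.998, N 1.000

C2H5N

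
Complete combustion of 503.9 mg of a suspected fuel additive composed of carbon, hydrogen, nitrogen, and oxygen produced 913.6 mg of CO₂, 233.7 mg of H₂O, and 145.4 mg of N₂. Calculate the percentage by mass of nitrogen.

28.85%

mol C = 0.9136 g CO₂ ÷ 44.009 g/mol = 0.020759 mol
mol H = 2 × 0.2337 g H₂O ÷ 18.015 g/mol = 0.025945 mol
mol N = 2 × 0.1454 g N₂ ÷ 28.014 g/mol = 0.010381 mol
mass O = 0.5039 − (0.24934 + 0.026153 + 0.14540) = 0.083006 g → mol O = 0.083006 ÷ 15.999 = 0.0051882 mol
mass % N = 0.14540 g ÷ 0.5039 g × 100%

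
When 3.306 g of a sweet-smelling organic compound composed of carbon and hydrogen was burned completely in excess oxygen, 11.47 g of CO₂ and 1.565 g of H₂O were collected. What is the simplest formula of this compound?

mol C = 11.47 g CO₂ ÷ 44.009 g/mol = 0.26063 mol
mol H = 2 × 1.565 g H₂O ÷ 18.015 g/mol = 0.17374 mol
Divide by the smallest (0.17374 mol): C 1.500, H 1.000
Multiplying each by 2 gives whole numbers: C 3.00, H 2.00

C3H2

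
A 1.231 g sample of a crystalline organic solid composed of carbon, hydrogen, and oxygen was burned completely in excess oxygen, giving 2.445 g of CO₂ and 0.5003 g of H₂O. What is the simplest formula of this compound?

C7H7O4

mol C = 2.445 g CO₂ ÷ 44.009 g/mol = 0.055557 mol
mol H = 2 × 0.5003 g H₂O ÷ 18.015 g/mol = 0.055543 mol
mass O = 1.231 − (0.66729 + 0.055987) = 0.50772 g → mol O = 0.50772 ÷ 15.999 = 0.031734 mol
Divide by the smallest (0.031734 mol): C 1.751, H 1.750, O 1.000
Multiplying each by 4 gives whole numbers: C 7.00, H 7.00, O 4.00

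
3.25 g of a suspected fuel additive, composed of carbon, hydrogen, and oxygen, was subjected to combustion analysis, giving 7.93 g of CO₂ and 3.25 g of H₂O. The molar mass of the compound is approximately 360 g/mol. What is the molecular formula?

mol C = 7.93 g CO₂ ÷ 44.009 g/mol = 0.1802 mol
mol H = 2 × 3.25 g H₂O ÷ 18.015 g/mol = 0.3608 mol
mass O = 3.25 − (2.164 + 0.3637) = 0.7220 g → mol O = 0.7220 ÷ 15.999 = 0.04513 mol
Divide by the smallest (0.04513 mol): C 3.993, H 7.995, O 1.000
Empirical formula: C4H8O
Empirical-formula mass = 72.11 g/mol; 360 ÷ 72.11 ≈ 5, so the molecular formula is C20H40O5.

C20H40O5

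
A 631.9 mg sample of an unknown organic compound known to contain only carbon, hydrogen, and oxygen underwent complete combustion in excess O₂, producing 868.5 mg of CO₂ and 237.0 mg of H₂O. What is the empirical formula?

C6H8O7

mol C = 0.8685 g CO₂ ÷ 44.009 g/mol = 0.019735 mol
mol H = 2 × 0.2370 g H₂O ÷ 18.015 g/mol = 0.026311 mol
mass O = 0.6319 − (0.23703 + 0.026522) = 0.36835 g → mol O = 0.36835 ÷ 15.999 = 0.023023 mol
Divide by the smallest (0.019735 mol): C 1.000, H 1.333, O 1.167
Multiplying each by 6 gives whole numbers: C 6.00, H 8.00, O 7.00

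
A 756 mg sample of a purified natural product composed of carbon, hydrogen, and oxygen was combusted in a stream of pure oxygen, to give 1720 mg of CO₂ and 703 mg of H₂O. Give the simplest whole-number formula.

C3H6O

mol C = 1.72 g CO₂ ÷ 44.009 g/mol = 0.03908 mol
mol H = 2 × 0.703 g H₂O ÷ 18.015 g/mol = 0.07805 mol
mass O = 0.756 − (0.4694 + 0.07867) = 0.2079 g → mol O = 0.2079 ÷ 15.999 = 0.01299 mol
Divide by the smallest (0.01299 mol): C 3.008, H 6.006, O 1.000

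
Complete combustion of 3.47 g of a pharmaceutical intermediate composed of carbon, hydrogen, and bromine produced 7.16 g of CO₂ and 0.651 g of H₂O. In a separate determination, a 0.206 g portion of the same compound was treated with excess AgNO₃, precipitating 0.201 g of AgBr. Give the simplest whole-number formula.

mol C = 7.16 g CO₂ ÷ 44.009 g/mol = 0.1627 mol
mol H = 2 × 0.651 g H₂O ÷ 18.015 g/mol = 0.07227 mol
From the AgBr data: mol Br per gram of compound = (0.201 ÷ 187.772) ÷ 0.206 = 0.005196 mol/g, so in the 3.47 g combustion sample mol Br = 0.01803 mol
Divide by the smallest (0.01803 mol): C 9.023, H 4.008, Br 1.000

C9H4Br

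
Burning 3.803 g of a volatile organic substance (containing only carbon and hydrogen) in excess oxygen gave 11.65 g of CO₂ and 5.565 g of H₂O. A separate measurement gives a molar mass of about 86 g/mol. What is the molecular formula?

C6H14

mol C = 11.65 g CO₂ ÷ 44.009 g/mol = 0.26472 mol
mol H = 2 × 5.565 g H₂O ÷ 18.015 g/mol = 0.61782 mol
Divide by the smallest (0.26472 mol): C 1.000, H 2.334
Multiplying each by 3 gives whole numbers: C 3.00, H 7.00
Empirical formula: C3H7
Empirical-formula mass = 43.09 g/mol; 86 ÷ 43.09 ≈ 2, so the molecular formula is C6H14.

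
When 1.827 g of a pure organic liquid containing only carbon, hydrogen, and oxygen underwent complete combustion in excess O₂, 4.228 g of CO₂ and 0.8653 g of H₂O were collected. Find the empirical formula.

mol C = 4.228 g CO₂ ÷ 44.009 g/mol = 0.096071 mol
mol H = 2 × 0.8653 g H₂O ÷ 18.015 g/mol = 0.096064 mol
mass O = 1.827 − (1.1539 + 0.096833) = 0.57626 g → mol O = 0.57626 ÷ 15.999 = 0.036018 mol
Divide by the smallest (0.036018 mol): C 2.667, H 2.667, O 1.000
Multiplying each by 3 gives whole numbers: C 8.00, H 8.00, O 3.00

C8H8O3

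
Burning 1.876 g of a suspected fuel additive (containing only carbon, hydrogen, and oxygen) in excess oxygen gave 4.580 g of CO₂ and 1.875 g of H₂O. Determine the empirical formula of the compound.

C4H8O

mol C = 4.580 g CO₂ ÷ 44.009 g/mol = 0.10407 mol
mol H = 2 × 1.875 g H₂O ÷ 18.015 g/mol = 0.20816 mol
mass O = 1.876 − (1.2500 + 0.20983) = 0.41619 g → mol O = 0.41619 ÷ 15.999 = 0.026014 mol
Divide by the smallest (0.026014 mol): C 4.001, H 8.002, O 1.000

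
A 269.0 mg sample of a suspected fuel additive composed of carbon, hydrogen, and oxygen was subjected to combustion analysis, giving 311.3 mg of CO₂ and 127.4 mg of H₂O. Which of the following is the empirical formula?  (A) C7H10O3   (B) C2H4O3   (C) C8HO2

(B) C2H4O3

mol C = 0.3113 g CO₂ ÷ 44.009 g/mol = 0.0070736 mol
mol H = 2 × 0.1274 g H₂O ÷ 18.015 g/mol = 0.014144 mol
mass O = 0.2690 − (0.084960 + 0.014257) = 0.16978 g → mol O = 0.16978 ÷ 15.999 = 0.010612 mol
Divide by the smallest (0.0070736 mol): C 1.000, H 2.000, O 1.500
Multiplying each by 2 gives whole numbers: C 2.00, H 4.00, O 3.00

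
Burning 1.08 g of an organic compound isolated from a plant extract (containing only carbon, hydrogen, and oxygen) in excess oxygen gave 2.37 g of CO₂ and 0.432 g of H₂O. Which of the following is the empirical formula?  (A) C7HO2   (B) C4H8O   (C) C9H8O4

mol C = 2.37 g CO₂ ÷ 44.009 g/mol = 0.05385 mol
mol H = 2 × 0.432 g H₂O ÷ 18.015 g/mol = 0.04796 mol
mass O = 1.08 − (0.6468 + 0.04834) = 0.3848 g → mol O = 0.3848 ÷ 15.999 = 0.02405 mol
Divide by the smallest (0.02405 mol): C 2.239, H 1.994, O 1.000
Multiplying each by 4 gives whole numbers: C 8.96, H 7.98, O 4.00

(C) C9H8O4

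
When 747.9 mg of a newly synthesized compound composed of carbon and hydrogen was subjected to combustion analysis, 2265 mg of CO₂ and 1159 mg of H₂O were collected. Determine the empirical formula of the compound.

mol C = 2.265 g CO₂ ÷ 44.009 g/mol = 0.051467 mol
mol H = 2 × 1.159 g H₂O ÷ 18.015 g/mol = 0.12867 mol
Divide by the smallest (0.051467 mol): C 1.000, H 2.500
Multiplying each by 2 gives whole numbers: C 2.00, H 5.00

C2H5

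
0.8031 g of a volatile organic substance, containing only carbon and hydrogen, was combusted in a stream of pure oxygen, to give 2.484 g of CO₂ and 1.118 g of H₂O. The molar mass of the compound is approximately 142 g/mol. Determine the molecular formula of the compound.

C10H22

mol C = 2.484 g CO₂ ÷ 44.009 g/mol = 0.056443 mol
mol H = 2 × 1.118 g H₂O ÷ 18.015 g/mol = 0.12412 mol
Divide by the smallest (0.056443 mol): C 1.000, H 2.199
Multiplying each by 5 gives whole numbers: C 5.00, H 11.00
Empirical formula: C5H11
Empirical-formula mass = 71.14 g/mol; 142 ÷ 71.14 ≈ 2, so the molecular formula is C10H22.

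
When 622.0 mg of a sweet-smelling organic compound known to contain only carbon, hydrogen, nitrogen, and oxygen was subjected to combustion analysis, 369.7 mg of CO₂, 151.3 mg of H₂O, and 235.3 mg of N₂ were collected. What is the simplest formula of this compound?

mol C = 0.3697 g CO₂ ÷ 44.009 g/mol = 0.0084006 mol
mol H = 2 × 0.1513 g H₂O ÷ 18.015 g/mol = 0.016797 mol
mol N = 2 × 0.2353 g N₂ ÷ 28.014 g/mol = 0.016799 mol
mass O = 0.6220 − (0.10090 + 0.016931 + 0.23530) = 0.26887 g → mol O = 0.26887 ÷ 15.999 = 0.016805 mol
Divide by the smallest (0.0084006 mol): C 1.000, H 2.000, N 2.000, O 2.001

CH2N2O2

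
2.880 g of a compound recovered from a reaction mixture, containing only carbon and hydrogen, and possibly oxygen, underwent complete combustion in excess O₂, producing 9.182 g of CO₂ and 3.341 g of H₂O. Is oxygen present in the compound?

no

mol C = 9.182 g CO₂ ÷ 44.009 g/mol = 0.20864 mol
mol H = 2 × 3.341 g H₂O ÷ 18.015 g/mol = 0.37091 mol
C and H together account for 2.8798 g — essentially the entire 2.880 g sample — so the compound contains no oxygen.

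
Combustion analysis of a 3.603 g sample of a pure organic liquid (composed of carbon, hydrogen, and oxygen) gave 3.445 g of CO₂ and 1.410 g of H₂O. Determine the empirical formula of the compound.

CH2O2

mol C = 3.445 g CO₂ ÷ 44.009 g/mol = 0.078279 mol
mol H = 2 × 1.410 g H₂O ÷ 18.015 g/mol = 0.15654 mol
mass O = 3.603 − (0.94021 + 0.15779) = 2.5050 g → mol O = 2.5050 ÷ 15.999 = 0.15657 mol
Divide by the smallest (0.078279 mol): C 1.000, H 2.000, O 2.000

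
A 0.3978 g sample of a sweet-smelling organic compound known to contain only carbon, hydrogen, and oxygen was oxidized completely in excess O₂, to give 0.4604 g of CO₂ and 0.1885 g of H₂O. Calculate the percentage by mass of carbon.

31.59%

mol C = 0.4604 g CO₂ ÷ 44.009 g/mol = 0.010461 mol
mol H = 2 × 0.1885 g H₂O ÷ 18.015 g/mol = 0.020927 mol
mass O = 0.3978 − (0.12565 + 0.021094) = 0.25105 g → mol O = 0.25105 ÷ 15.999 = 0.015692 mol
mass % C = 0.12565 g ÷ 0.3978 g × 100%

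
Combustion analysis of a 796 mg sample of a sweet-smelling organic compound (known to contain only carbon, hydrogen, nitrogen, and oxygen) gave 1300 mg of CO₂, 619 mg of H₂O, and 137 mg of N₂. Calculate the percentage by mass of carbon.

mol C = 1.30 g CO₂ ÷ 44.009 g/mol = 0.02954 mol
mol H = 2 × 0.619 g H₂O ÷ 18.015 g/mol = 0.06872 mol
mol N = 2 × 0.137 g N₂ ÷ 28.014 g/mol = 0.009781 mol
mass O = 0.796 − (0.3548 + 0.06927 + 0.1370) = 0.2349 g → mol O = 0.2349 ÷ 15.999 = 0.01468 mol
mass % C = 0.3548 g ÷ 0.796 g × 100%

44.6%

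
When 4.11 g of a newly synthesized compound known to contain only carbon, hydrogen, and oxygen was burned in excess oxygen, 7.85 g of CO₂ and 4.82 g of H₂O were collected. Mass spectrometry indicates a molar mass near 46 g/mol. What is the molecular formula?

mol C = 7.85 g CO₂ ÷ 44.009 g/mol = 0.1784 mol
mol H = 2 × 4.82 g H₂O ÷ 18.015 g/mol = 0.5351 mol
mass O = 4.11 − (2.142 + 0.5394) = 1.428 g → mol O = 1.428 ÷ 15.999 = 0.08927 mol
Divide by the smallest (0.08927 mol): C 1.998, H 5.995, O 1.000
Empirical formula: C2H6O
Empirical-formula mass = 46.07 g/mol; 46 ÷ 46.07 ≈ 1, so the molecular formula is C2H6O.

C2H6O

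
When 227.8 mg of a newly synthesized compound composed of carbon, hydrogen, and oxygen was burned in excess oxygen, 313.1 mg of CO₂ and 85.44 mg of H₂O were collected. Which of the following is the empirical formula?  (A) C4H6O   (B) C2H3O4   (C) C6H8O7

mol C = 0.3131 g CO₂ ÷ 44.009 g/mol = 0.0071145 mol
mol H = 2 × 0.08544 g H₂O ÷ 18.015 g/mol = 0.0094854 mol
mass O = 0.2278 − (0.085452 + 0.0095613) = 0.13279 g → mol O = 0.13279 ÷ 15.999 = 0.0082997 mol
Divide by the smallest (0.0071145 mol): C 1.000, H 1.333, O 1.167
Multiplying each by 6 gives whole numbers: C 6.00, H 8.00, O 7.00

(C) C6H8O7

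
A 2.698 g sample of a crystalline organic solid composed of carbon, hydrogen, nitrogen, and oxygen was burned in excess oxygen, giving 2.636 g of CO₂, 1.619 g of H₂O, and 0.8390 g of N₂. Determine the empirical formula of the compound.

CH3NO

mol C = 2.636 g CO₂ ÷ 44.009 g/mol = 0.059897 mol
mol H = 2 × 1.619 g H₂O ÷ 18.015 g/mol = 0.17974 mol
mol N = 2 × 0.8390 g N₂ ÷ 28.014 g/mol = 0.059899 mol
mass O = 2.698 − (0.71942 + 0.18118 + 0.83900) = 0.95840 g → mol O = 0.95840 ÷ 15.999 = 0.059904 mol
Divide by the smallest (0.059897 mol): C 1.000, H 3.001, N 1.000, O 1.000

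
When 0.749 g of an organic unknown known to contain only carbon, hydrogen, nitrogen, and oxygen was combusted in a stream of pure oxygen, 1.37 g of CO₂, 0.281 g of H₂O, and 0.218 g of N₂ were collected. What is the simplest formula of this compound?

C4H4N2O

mol C = 1.37 g CO₂ ÷ 44.009 g/mol = 0.03113 mol
mol H = 2 × 0.281 g H₂O ÷ 18.015 g/mol = 0.03120 mol
mol N = 2 × 0.218 g N₂ ÷ 28.014 g/mol = 0.01556 mol
mass O = 0.749 − (0.3739 + 0.03145 + 0.2180) = 0.1257 g → mol O = 0.1257 ÷ 15.999 = 0.007854 mol
Divide by the smallest (0.007854 mol): C 3.964, H 3.972, N 1.982, O 1.000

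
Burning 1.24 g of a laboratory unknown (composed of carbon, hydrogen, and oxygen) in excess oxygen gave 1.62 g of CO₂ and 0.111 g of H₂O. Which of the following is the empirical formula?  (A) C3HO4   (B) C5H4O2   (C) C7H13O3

mol C = 1.62 g CO₂ ÷ 44.009 g/mol = 0.03681 mol
mol H = 2 × 0.111 g H₂O ÷ 18.015 g/mol = 0.01232 mol
mass O = 1.24 − (0.4421 + 0.01242) = 0.7854 g → mol O = 0.7854 ÷ 15.999 = 0.04909 mol
Divide by the smallest (0.01232 mol): C 2.987, H 1.000, O 3.984

(A) C3HO4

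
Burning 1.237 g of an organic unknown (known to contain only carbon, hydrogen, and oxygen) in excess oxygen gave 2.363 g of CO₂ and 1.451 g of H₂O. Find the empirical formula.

C2H6O

mol C = 2.363 g CO₂ ÷ 44.009 g/mol = 0.053694 mol
mol H = 2 × 1.451 g H₂O ÷ 18.015 g/mol = 0.16109 mol
mass O = 1.237 − (0.64491 + 0.16238) = 0.42971 g → mol O = 0.42971 ÷ 15.999 = 0.026859 mol
Divide by the smallest (0.026859 mol): C 1.999, H 5.998, O 1.000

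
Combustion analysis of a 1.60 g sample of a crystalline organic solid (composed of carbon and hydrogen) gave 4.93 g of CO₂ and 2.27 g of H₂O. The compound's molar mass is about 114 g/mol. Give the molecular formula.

C8H18

mol C = 4.93 g CO₂ ÷ 44.009 g/mol = 0.1120 mol
mol H = 2 × 2.27 g H₂O ÷ 18.015 g/mol = 0.2520 mol
Divide by the smallest (0.1120 mol): C 1.000, H 2.250
Multiplying each by 4 gives whole numbers: C 4.00, H 9.00
Empirical formula: C4H9
Empirical-formula mass = 57.12 g/mol; 114 ÷ 57.12 ≈ 2, so the molecular formula is C8H18.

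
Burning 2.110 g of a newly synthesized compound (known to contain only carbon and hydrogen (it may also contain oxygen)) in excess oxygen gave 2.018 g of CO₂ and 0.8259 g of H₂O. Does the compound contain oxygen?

yes

mol C = 2.018 g CO₂ ÷ 44.009 g/mol = 0.045854 mol
mol H = 2 × 0.8259 g H₂O ÷ 18.015 g/mol = 0.091690 mol
C and H account for only 0.64318 g of the 2.110 g sample; the remaining 1.4668 g must be oxygen.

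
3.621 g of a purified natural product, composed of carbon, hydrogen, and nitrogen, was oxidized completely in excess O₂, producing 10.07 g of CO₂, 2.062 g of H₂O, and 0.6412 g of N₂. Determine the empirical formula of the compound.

mol C = 10.07 g CO₂ ÷ 44.009 g/mol = 0.22882 mol
mol H = 2 × 2.062 g H₂O ÷ 18.015 g/mol = 0.22892 mol
mol N = 2 × 0.6412 g N₂ ÷ 28.014 g/mol = 0.045777 mol
Divide by the smallest (0.045777 mol): C 4.998, H 5.001, N 1.000

C5H5N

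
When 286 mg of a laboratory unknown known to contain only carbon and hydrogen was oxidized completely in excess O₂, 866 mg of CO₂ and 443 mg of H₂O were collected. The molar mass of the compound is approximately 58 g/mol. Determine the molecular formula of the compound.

mol C = 0.866 g CO₂ ÷ 44.009 g/mol = 0.01968 mol
mol H = 2 × 0.443 g H₂O ÷ 18.015 g/mol = 0.04918 mol
Divide by the smallest (0.01968 mol): C 1.000, H 2.499
Multiplying each by 2 gives whole numbers: C 2.00, H 5.00
Empirical formula: C2H5
Empirical-formula mass = 29.06 g/mol; 58 ÷ 29.06 ≈ 2, so the molecular formula is C4H10.

C4H10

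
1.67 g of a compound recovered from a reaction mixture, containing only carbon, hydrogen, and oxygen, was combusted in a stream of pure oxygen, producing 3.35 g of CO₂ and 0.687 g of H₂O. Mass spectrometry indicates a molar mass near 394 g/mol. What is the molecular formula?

mol C = 3.35 g CO₂ ÷ 44.009 g/mol = 0.07612 mol
mol H = 2 × 0.687 g H₂O ÷ 18.015 g/mol = 0.07627 mol
mass O = 1.67 − (0.9143 + 0.07688) = 0.6788 g → mol O = 0.6788 ÷ 15.999 = 0.04243 mol
Divide by the smallest (0.04243 mol): C 1.794, H 1.798, O 1.000
Multiplying each by 5 gives whole numbers: C 8.97, H 8.99, O 5.00
Empirical formula: C9H9O5
Empirical-formula mass = 197.17 g/mol; 394 ÷ 197.17 ≈ 2, so the molecular formula is C18H18O10.

C18H18O10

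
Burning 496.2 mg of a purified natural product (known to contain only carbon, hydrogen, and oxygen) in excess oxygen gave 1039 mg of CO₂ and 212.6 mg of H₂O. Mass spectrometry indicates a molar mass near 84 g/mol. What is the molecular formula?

C4H4O2

mol C = 1.039 g CO₂ ÷ 44.009 g/mol = 0.023609 mol
mol H = 2 × 0.2126 g H₂O ÷ 18.015 g/mol = 0.023603 mol
mass O = 0.4962 − (0.28357 + 0.023791) = 0.18884 g → mol O = 0.18884 ÷ 15.999 = 0.011803 mol
Divide by the smallest (0.011803 mol): C 2.000, H 2.000, O 1.000
Empirical formula: C2H2O
Empirical-formula mass = 42.04 g/mol; 84 ÷ 42.04 ≈ 2, so the molecular formula is C4H4O2.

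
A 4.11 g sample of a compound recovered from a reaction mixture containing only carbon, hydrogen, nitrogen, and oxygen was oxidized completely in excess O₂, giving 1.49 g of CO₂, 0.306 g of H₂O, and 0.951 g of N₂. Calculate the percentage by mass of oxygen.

66.1%

mol C = 1.49 g CO₂ ÷ 44.009 g/mol = 0.03386 mol
mol H = 2 × 0.306 g H₂O ÷ 18.015 g/mol = 0.03397 mol
mol N = 2 × 0.951 g N₂ ÷ 28.014 g/mol = 0.06789 mol
mass O = 4.11 − (0.4067 + 0.03424 + 0.9510) = 2.718 g → mol O = 2.718 ÷ 15.999 = 0.1699 mol
mass % O = 2.718 g ÷ 4.11 g × 100%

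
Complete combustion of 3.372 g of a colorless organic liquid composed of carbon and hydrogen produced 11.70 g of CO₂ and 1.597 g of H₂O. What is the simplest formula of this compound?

mol C = 11.70 g CO₂ ÷ 44.009 g/mol = 0.26585 mol
mol H = 2 × 1.597 g H₂O ÷ 18.015 g/mol = 0.17730 mol
Divide by the smallest (0.17730 mol): C 1.499, H 1.000
Multiplying each by 2 gives whole numbers: C 3.00, H 2.00

C3H2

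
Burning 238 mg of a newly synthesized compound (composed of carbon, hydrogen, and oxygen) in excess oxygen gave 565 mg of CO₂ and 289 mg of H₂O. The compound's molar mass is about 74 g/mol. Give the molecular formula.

C4H10O

mol C = 0.565 g CO₂ ÷ 44.009 g/mol = 0.01284 mol
mol H = 2 × 0.289 g H₂O ÷ 18.015 g/mol = 0.03208 mol
mass O = 0.238 − (0.1542 + 0.03234) = 0.05146 g → mol O = 0.05146 ÷ 15.999 = 0.003216 mol
Divide by the smallest (0.003216 mol): C 3.992, H 9.975, O 1.000
Empirical formula: C4H10O
Empirical-formula mass = 74.12 g/mol; 74 ÷ 74.12 ≈ 1, so the molecular formula is C4H10O.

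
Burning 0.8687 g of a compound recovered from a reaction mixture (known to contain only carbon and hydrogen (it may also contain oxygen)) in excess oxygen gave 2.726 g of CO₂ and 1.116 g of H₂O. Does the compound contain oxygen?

no

mol C = 2.726 g CO₂ ÷ 44.009 g/mol = 0.061942 mol
mol H = 2 × 1.116 g H₂O ÷ 18.015 g/mol = 0.12390 mol
C and H together account for 0.86887 g — essentially the entire 0.8687 g sample — so the compound contains no oxygen.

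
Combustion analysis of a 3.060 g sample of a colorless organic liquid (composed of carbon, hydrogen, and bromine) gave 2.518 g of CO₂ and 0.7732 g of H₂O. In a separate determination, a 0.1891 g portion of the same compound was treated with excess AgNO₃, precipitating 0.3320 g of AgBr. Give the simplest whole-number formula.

mol C = 2.518 g CO₂ ÷ 44.009 g/mol = 0.057216 mol
mol H = 2 × 0.7732 g H₂O ÷ 18.015 g/mol = 0.085840 mol
From the AgBr data: mol Br per gram of compound = (0.3320 ÷ 187.772) ÷ 0.1891 = 0.0093501 mol/g, so in the 3.060 g combustion sample mol Br = 0.028611 mol
Divide by the smallest (0.028611 mol): C 2.000, H 3.000, Br 1.000

C2H3Br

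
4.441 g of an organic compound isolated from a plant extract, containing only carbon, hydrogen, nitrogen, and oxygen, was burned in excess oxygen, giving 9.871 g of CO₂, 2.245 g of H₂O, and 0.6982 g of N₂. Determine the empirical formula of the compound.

mol C = 9.871 g CO₂ ÷ 44.009 g/mol = 0.22430 mol
mol H = 2 × 2.245 g H₂O ÷ 18.015 g/mol = 0.24924 mol
mol N = 2 × 0.6982 g N₂ ÷ 28.014 g/mol = 0.049847 mol
mass O = 4.441 − (2.6940 + 0.25123 + 0.69820) = 0.79756 g → mol O = 0.79756 ÷ 15.999 = 0.049851 mol
Divide by the smallest (0.049847 mol): C 4.500, H 5.000, N 1.000, O 1.000
Multiplying each by 2 gives whole numbers: C 9.00, H 10.00, N 2.00, O 2.00

C9H10N2O2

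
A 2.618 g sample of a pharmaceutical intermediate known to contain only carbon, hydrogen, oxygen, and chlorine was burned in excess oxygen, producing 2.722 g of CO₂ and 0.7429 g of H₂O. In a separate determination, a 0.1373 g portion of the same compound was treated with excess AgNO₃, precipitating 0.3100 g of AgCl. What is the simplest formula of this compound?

mol C = 2.722 g CO₂ ÷ 44.009 g/mol = 0.061851 mol
mol H = 2 × 0.7429 g H₂O ÷ 18.015 g/mol = 0.082476 mol
From the AgCl data: mol Cl per gram of compound = (0.3100 ÷ 143.318) ÷ 0.1373 = 0.015754 mol/g, so in the 2.618 g combustion sample mol Cl = 0.041244 mol
mass O = 2.618 − (0.74289 + 0.083136 + 1.4621) = 0.32987 g → mol O = 0.32987 ÷ 15.999 = 0.020618 mol
Divide by the smallest (0.020618 mol): C 3.000, H 4.000, Cl 2.000, O 1.000

C3H4Cl2O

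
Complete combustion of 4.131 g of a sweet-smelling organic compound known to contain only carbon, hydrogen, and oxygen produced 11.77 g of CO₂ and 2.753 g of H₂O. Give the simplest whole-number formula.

C7H8O

mol C = 11.77 g CO₂ ÷ 44.009 g/mol = 0.26745 mol
mol H = 2 × 2.753 g H₂O ÷ 18.015 g/mol = 0.30563 mol
mass O = 4.131 − (3.2123 + 0.30808) = 0.61064 g → mol O = 0.61064 ÷ 15.999 = 0.038167 mol
Divide by the smallest (0.038167 mol): C 7.007, H 8.008, O 1.000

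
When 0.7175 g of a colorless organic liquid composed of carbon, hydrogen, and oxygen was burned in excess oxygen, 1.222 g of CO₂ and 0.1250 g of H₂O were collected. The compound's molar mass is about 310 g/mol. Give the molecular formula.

mol C = 1.222 g CO₂ ÷ 44.009 g/mol = 0.027767 mol
mol H = 2 × 0.1250 g H₂O ÷ 18.015 g/mol = 0.013877 mol
mass O = 0.7175 − (0.33351 + 0.013988) = 0.37000 g → mol O = 0.37000 ÷ 15.999 = 0.023127 mol
Divide by the smallest (0.013877 mol): C 2.001, H 1.000, O 1.666
Multiplying each by 3 gives whole numbers: C 6.00, H 3.00, O 5.00
Empirical formula: C6H3O5
Empirical-formula mass = 155.09 g/mol; 310 ÷ 155.09 ≈ 2, so the molecular formula is C12H6O10.

C12H6O10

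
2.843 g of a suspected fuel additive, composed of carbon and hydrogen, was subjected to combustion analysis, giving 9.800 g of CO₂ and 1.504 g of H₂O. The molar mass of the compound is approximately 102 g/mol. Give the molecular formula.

mol C = 9.800 g CO₂ ÷ 44.009 g/mol = 0.22268 mol
mol H = 2 × 1.504 g H₂O ÷ 18.015 g/mol = 0.16697 mol
Divide by the smallest (0.16697 mol): C 1.334, H 1.000
Multiplying each by 3 gives whole numbers: C 4.00, H 3.00
Empirical formula: C4H3
Empirical-formula mass = 51.07 g/mol; 102 ÷ 51.07 ≈ 2, so the molecular formula is C8H6.

C8H6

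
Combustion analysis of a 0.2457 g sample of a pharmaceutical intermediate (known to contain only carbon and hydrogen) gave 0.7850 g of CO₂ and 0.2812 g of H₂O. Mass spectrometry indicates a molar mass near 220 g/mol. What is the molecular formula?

C16H28

mol C = 0.7850 g CO₂ ÷ 44.009 g/mol = 0.017837 mol
mol H = 2 × 0.2812 g H₂O ÷ 18.015 g/mol = 0.031218 mol
Divide by the smallest (0.017837 mol): C 1.000, H 1.750
Multiplying each by 4 gives whole numbers: C 4.00, H 7.00
Empirical formula: C4H7
Empirical-formula mass = 55.10 g/mol; 220 ÷ 55.10 ≈ 4, so the molecular formula is C16H28.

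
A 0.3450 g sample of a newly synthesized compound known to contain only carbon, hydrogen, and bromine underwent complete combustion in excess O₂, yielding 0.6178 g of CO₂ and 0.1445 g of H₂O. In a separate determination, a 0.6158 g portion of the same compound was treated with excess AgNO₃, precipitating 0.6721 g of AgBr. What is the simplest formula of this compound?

mol C = 0.6178 g CO₂ ÷ 44.009 g/mol = 0.014038 mol
mol H = 2 × 0.1445 g H₂O ÷ 18.015 g/mol = 0.016042 mol
From the AgBr data: mol Br per gram of compound = (0.6721 ÷ 187.772) ÷ 0.6158 = 0.0058125 mol/g, so in the 0.3450 g combustion sample mol Br = 0.0020053 mol
Divide by the smallest (0.0020053 mol): C 7.000, H 8.000, Br 1.000

C7H8Br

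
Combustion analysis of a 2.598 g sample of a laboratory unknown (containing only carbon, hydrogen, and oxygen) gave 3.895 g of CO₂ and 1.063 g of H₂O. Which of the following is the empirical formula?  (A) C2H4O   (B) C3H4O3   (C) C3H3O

mol C = 3.895 g CO₂ ÷ 44.009 g/mol = 0.088505 mol
mol H = 2 × 1.063 g H₂O ÷ 18.015 g/mol = 0.11801 mol
mass O = 2.598 − (1.0630 + 0.11896) = 1.4160 g → mol O = 1.4160 ÷ 15.999 = 0.088506 mol
Divide by the smallest (0.088505 mol): C 1.000, H 1.333, O 1.000
Multiplying each by 3 gives whole numbers: C 3.00, H 4.00, O 3.00

(B) C3H4O3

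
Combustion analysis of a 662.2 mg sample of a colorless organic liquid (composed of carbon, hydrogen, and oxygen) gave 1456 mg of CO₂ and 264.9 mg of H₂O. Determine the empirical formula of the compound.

mol C = 1.456 g CO₂ ÷ 44.009 g/mol = 0.033084 mol
mol H = 2 × 0.2649 g H₂O ÷ 18.015 g/mol = 0.029409 mol
mass O = 0.6622 − (0.39737 + 0.029644) = 0.23518 g → mol O = 0.23518 ÷ 15.999 = 0.014700 mol
Divide by the smallest (0.014700 mol): C 2.251, H 2.001, O 1.000
Multiplying each by 4 gives whole numbers: C 9.00, H 8.00, O 4.00

C9H8O4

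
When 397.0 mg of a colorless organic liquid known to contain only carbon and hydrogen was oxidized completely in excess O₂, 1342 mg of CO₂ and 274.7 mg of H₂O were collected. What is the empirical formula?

mol C = 1.342 g CO₂ ÷ 44.009 g/mol = 0.030494 mol
mol H = 2 × 0.2747 g H₂O ÷ 18.015 g/mol = 0.030497 mol
Divide by the smallest (0.030494 mol): C 1.000, H 1.000

CH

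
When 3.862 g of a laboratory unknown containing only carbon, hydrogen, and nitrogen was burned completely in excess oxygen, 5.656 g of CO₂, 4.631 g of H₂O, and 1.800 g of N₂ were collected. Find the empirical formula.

mol C = 5.656 g CO₂ ÷ 44.009 g/mol = 0.12852 mol
mol H = 2 × 4.631 g H₂O ÷ 18.015 g/mol = 0.51413 mol
mol N = 2 × 1.800 g N₂ ÷ 28.014 g/mol = 0.12851 mol
Divide by the smallest (0.12851 mol): C 1.000, H 4.001, N 1.000

CH4N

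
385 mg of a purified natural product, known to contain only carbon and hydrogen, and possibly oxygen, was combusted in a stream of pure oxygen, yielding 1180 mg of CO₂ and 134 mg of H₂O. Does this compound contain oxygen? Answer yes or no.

yes

mol C = 1.18 g CO₂ ÷ 44.009 g/mol = 0.02681 mol
mol H = 2 × 0.134 g H₂O ÷ 18.015 g/mol = 0.01488 mol
C and H account for only 0.3370 g of the 0.385 g sample; the remaining 0.04796 g must be oxygen.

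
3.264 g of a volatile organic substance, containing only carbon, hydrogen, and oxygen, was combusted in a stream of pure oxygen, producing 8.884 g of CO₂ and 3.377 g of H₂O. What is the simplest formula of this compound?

mol C = 8.884 g CO₂ ÷ 44.009 g/mol = 0.20187 mol
mol H = 2 × 3.377 g H₂O ÷ 18.015 g/mol = 0.37491 mol
mass O = 3.264 − (2.4246 + 0.37791) = 0.46146 g → mol O = 0.46146 ÷ 15.999 = 0.028843 mol
Divide by the smallest (0.028843 mol): C 6.999, H 12.998, O 1.000

C7H13O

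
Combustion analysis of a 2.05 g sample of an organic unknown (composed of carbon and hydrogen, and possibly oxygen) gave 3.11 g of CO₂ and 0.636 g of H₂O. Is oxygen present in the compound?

yes

mol C = 3.11 g CO₂ ÷ 44.009 g/mol = 0.07067 mol
mol H = 2 × 0.636 g H₂O ÷ 18.015 g/mol = 0.07061 mol
C and H account for only 0.9200 g of the 2.05 g sample; the remaining 1.130 g must be oxygen.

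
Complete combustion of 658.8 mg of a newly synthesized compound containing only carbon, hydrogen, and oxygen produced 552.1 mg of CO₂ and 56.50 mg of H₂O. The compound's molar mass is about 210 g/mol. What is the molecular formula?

mol C = 0.5521 g CO₂ ÷ 44.009 g/mol = 0.012545 mol
mol H = 2 × 0.05650 g H₂O ÷ 18.015 g/mol = 0.0062726 mol
mass O = 0.6588 − (0.15068 + 0.0063227) = 0.50180 g → mol O = 0.50180 ÷ 15.999 = 0.031364 mol
Divide by the smallest (0.0062726 mol): C 2.000, H 1.000, O 5.000
Empirical formula: C2HO5
Empirical-formula mass = 105.03 g/mol; 210 ÷ 105.03 ≈ 2, so the molecular formula is C4H2O10.

C4H2O10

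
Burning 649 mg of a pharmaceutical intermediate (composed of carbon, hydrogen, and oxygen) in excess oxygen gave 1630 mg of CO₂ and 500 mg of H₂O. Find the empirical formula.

C4H6O

mol C = 1.63 g CO₂ ÷ 44.009 g/mol = 0.03704 mol
mol H = 2 × 0.500 g H₂O ÷ 18.015 g/mol = 0.05551 mol
mass O = 0.649 − (0.4449 + 0.05595) = 0.1482 g → mol O = 0.1482 ÷ 15.999 = 0.009262 mol
Divide by the smallest (0.009262 mol): C 3.999, H 5.993, O 1.000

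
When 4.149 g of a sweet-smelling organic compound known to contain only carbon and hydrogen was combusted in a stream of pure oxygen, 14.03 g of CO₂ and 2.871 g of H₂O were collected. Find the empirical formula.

CH

mol C = 14.03 g CO₂ ÷ 44.009 g/mol = 0.31880 mol
mol H = 2 × 2.871 g H₂O ÷ 18.015 g/mol = 0.31873 mol
Divide by the smallest (0.31873 mol): C 1.000, H 1.000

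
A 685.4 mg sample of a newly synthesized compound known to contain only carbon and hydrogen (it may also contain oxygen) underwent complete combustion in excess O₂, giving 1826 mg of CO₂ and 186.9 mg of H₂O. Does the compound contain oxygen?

yes

mol C = 1.826 g CO₂ ÷ 44.009 g/mol = 0.041492 mol
mol H = 2 × 0.1869 g H₂O ÷ 18.015 g/mol = 0.020749 mol
C and H account for only 0.51927 g of the 0.6854 g sample; the remaining 0.16613 g must be oxygen.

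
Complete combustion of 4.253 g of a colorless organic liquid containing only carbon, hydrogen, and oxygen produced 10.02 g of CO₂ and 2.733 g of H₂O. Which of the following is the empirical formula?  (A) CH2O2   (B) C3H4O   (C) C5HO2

(B) C3H4O

mol C = 10.02 g CO₂ ÷ 44.009 g/mol = 0.22768 mol
mol H = 2 × 2.733 g H₂O ÷ 18.015 g/mol = 0.30341 mol
mass O = 4.253 − (2.7347 + 0.30584) = 1.2125 g → mol O = 1.2125 ÷ 15.999 = 0.075785 mol
Divide by the smallest (0.075785 mol): C 3.004, H 4.004, O 1.000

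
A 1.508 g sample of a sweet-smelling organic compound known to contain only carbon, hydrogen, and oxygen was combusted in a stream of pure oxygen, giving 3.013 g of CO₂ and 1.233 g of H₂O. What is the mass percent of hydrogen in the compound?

mol C = 3.013 g CO₂ ÷ 44.009 g/mol = 0.068463 mol
mol H = 2 × 1.233 g H₂O ÷ 18.015 g/mol = 0.13689 mol
mass O = 1.508 − (0.82231 + 0.13798) = 0.54771 g → mol O = 0.54771 ÷ 15.999 = 0.034234 mol
mass % H = 0.13798 g ÷ 1.508 g × 100%

9.15%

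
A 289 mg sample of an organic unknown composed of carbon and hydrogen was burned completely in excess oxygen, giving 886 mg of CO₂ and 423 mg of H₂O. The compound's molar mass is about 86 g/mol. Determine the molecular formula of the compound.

C6H14

mol C = 0.886 g CO₂ ÷ 44.009 g/mol = 0.02013 mol
mol H = 2 × 0.423 g H₂O ÷ 18.015 g/mol = 0.04696 mol
Divide by the smallest (0.02013 mol): C 1.000, H 2.333
Multiplying each by 3 gives whole numbers: C 3.00, H 7.00
Empirical formula: C3H7
Empirical-formula mass = 43.09 g/mol; 86 ÷ 43.09 ≈ 2, so the molecular formula is C6H14.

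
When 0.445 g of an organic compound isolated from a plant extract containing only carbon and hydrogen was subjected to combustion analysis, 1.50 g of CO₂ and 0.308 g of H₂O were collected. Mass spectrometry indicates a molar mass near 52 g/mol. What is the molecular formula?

mol C = 1.50 g CO₂ ÷ 44.009 g/mol = 0.03408 mol
mol H = 2 × 0.308 g H₂O ÷ 18.015 g/mol = 0.03419 mol
Divide by the smallest (0.03408 mol): C 1.000, H 1.003
Empirical formula: CH
Empirical-formula mass = 13.02 g/mol; 52 ÷ 13.02 ≈ 4, so the molecular formula is C4H4.

C4H4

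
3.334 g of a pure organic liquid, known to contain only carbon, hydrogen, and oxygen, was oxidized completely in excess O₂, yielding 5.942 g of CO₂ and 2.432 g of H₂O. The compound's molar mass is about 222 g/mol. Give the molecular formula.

C9H18O6

mol C = 5.942 g CO₂ ÷ 44.009 g/mol = 0.13502 mol
mol H = 2 × 2.432 g H₂O ÷ 18.015 g/mol = 0.27000 mol
mass O = 3.334 − (1.6217 + 0.27216) = 1.4401 g → mol O = 1.4401 ÷ 15.999 = 0.090015 mol
Divide by the smallest (0.090015 mol): C 1.500, H 2.999, O 1.000
Multiplying each by 2 gives whole numbers: C 3.00, H 6.00, O 2.00
Empirical formula: C3H6O2
Empirical-formula mass = 74.08 g/mol; 222 ÷ 74.08 ≈ 3, so the molecular formula is C9H18O6.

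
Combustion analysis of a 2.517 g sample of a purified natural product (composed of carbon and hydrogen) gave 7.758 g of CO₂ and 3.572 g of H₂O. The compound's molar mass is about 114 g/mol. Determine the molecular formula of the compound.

mol C = 7.758 g CO₂ ÷ 44.009 g/mol = 0.17628 mol
mol H = 2 × 3.572 g H₂O ÷ 18.015 g/mol = 0.39656 mol
Divide by the smallest (0.17628 mol): C 1.000, H 2.250
Multiplying each by 4 gives whole numbers: C 4.00, H 9.00
Empirical formula: C4H9
Empirical-formula mass = 57.12 g/mol; 114 ÷ 57.12 ≈ 2, so the molecular formula is C8H18.

C8H18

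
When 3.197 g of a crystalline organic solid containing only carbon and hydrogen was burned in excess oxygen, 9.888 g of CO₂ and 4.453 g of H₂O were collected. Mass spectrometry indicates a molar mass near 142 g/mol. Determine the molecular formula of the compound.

C10H22

mol C = 9.888 g CO₂ ÷ 44.009 g/mol = 0.22468 mol
mol H = 2 × 4.453 g H₂O ÷ 18.015 g/mol = 0.49437 mol
Divide by the smallest (0.22468 mol): C 1.000, H 2.200
Multiplying each by 5 gives whole numbers: C 5.00, H 11.00
Empirical formula: C5H11
Empirical-formula mass = 71.14 g/mol; 142 ÷ 71.14 ≈ 2, so the molecular formula is C10H22.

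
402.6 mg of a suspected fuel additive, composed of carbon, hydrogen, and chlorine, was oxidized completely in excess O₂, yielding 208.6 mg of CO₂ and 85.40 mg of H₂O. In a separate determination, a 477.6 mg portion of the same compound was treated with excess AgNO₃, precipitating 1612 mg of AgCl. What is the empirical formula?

CH2Cl2

mol C = 0.2086 g CO₂ ÷ 44.009 g/mol = 0.0047399 mol
mol H = 2 × 0.08540 g H₂O ÷ 18.015 g/mol = 0.0094810 mol
From the AgCl data: mol Cl per gram of compound = (1.612 ÷ 143.318) ÷ 0.4776 = 0.023550 mol/g, so in the 0.4026 g combustion sample mol Cl = 0.0094814 mol
Divide by the smallest (0.0047399 mol): C 1.000, H 2.000, Cl 2.000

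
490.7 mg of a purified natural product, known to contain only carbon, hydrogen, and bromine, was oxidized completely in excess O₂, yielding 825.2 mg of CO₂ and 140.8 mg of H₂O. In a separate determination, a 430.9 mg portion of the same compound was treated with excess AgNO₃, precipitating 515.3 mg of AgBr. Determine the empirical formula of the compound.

C6H5Br

mol C = 0.8252 g CO₂ ÷ 44.009 g/mol = 0.018751 mol
mol H = 2 × 0.1408 g H₂O ÷ 18.015 g/mol = 0.015631 mol
From the AgBr data: mol Br per gram of compound = (0.5153 ÷ 187.772) ÷ 0.4309 = 0.0063687 mol/g, so in the 0.4907 g combustion sample mol Br = 0.0031251 mol
Divide by the smallest (0.0031251 mol): C 6.000, H 5.002, Br 1.000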